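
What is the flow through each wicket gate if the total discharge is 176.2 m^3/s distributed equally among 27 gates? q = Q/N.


q = 176.2 / 27 = 6.5259 m^3/s


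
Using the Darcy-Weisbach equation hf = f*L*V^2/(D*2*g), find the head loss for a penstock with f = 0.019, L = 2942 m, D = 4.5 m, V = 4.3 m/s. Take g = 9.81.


hf = 0.019 * 2942 * 4.3^2 / (4.5 * 2 * 9.81) = 11.7064 m


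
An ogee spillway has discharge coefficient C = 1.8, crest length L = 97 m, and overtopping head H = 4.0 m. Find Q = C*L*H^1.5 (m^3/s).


Q = 1.8 * 97 * 4.0^1.5 = 1396.8000 m^3/s


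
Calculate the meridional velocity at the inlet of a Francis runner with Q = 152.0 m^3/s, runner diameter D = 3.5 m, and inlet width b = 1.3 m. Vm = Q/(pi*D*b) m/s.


Vm = 152.0 / (pi * 3.5 * 1.3) = 10.6336 m/s


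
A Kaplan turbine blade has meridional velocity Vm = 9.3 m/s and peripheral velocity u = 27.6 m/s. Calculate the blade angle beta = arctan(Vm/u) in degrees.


beta = arctan(9.3 / 27.6) = 18.6216 degrees


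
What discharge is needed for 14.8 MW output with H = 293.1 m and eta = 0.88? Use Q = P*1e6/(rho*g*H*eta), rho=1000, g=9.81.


Q = 14.8 * 1e6 / (1000 * 9.81 * 293.1 * 0.88) = 5.8492 m^3/s


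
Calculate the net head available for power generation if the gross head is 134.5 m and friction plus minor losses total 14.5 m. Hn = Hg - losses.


Hn = 134.5 - 14.5 = 120.0000 m


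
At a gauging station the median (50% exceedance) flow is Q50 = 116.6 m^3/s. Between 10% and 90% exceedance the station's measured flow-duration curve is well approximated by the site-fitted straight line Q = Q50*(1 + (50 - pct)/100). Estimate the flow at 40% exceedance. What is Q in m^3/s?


Q = 116.6 * (1 + (50 - 40)/100) = 128.2600 m^3/s


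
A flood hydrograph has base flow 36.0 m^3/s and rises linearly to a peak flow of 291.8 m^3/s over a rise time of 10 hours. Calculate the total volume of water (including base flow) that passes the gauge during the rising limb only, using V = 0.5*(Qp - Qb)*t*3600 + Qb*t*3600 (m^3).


V = 0.5*(291.8 - 36.0)*10*3600 + 36.0*10*3600 = 5.9004e+06 m^3


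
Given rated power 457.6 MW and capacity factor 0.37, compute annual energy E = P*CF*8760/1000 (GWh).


E = 457.6 * 0.37 * 8760 / 1000 = 1483.1731 GWh


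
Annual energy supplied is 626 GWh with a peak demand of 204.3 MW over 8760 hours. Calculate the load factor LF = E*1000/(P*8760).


LF = 626 * 1000 / (204.3 * 8760) = 0.3498


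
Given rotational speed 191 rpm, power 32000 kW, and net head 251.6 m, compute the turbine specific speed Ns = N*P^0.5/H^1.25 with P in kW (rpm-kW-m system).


Ns = 191 * 32000^0.5 / 251.6^1.25 = 34.0973


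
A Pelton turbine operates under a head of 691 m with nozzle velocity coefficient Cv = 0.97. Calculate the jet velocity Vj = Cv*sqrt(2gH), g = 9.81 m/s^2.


Vj = 0.97 * sqrt(2*9.81*691) = 112.9432 m/s


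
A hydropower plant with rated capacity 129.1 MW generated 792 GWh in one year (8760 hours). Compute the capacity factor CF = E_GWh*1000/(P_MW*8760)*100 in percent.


CF = 792 * 1000 / (129.1 * 8760) * 100 = 70.0317 %


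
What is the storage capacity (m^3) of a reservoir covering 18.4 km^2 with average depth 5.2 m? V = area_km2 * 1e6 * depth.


V = 18.4 * 1e6 * 5.2 = 9.5680e+07 m^3


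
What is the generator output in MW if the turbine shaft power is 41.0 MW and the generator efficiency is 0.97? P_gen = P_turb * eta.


P_gen = 41.0 * 0.97 = 39.7700 MW


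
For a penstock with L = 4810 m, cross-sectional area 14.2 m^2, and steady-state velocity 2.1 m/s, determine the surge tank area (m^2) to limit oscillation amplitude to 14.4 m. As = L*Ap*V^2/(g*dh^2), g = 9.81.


As = 4810 * 14.2 * 2.1^2 / (9.81 * 14.4^2) = 148.0737 m^2


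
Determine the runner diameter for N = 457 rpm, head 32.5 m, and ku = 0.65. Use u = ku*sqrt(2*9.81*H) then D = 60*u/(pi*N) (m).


u = 0.65 * sqrt(2*9.81*32.5) = 16.4136 m/s
D = 60 * 16.4136 / (pi * 457) = 0.6859 m


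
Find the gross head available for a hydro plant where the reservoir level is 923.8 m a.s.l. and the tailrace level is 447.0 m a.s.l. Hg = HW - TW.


Hg = 923.8 - 447.0 = 476.8000 m


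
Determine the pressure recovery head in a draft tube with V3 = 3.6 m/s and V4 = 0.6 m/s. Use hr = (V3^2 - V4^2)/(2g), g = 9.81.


hr = (3.6^2 - 0.6^2) / (2*9.81) = 0.6422 m


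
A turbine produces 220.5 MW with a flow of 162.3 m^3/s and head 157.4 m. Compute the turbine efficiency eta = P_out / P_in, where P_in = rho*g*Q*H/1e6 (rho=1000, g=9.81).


P_in = 1000 * 9.81 * 162.3 * 157.4 / 1e6 = 250.6065 MW
eta = 220.5 / 250.6065 = 0.8799


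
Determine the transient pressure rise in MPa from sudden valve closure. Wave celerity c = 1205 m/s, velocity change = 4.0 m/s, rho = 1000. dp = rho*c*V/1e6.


dp = 1000 * 1205 * 4.0 / 1e6 = 4.8200 MPa


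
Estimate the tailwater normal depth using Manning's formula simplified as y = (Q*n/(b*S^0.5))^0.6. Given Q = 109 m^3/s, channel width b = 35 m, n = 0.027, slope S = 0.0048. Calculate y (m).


y = (109 * 0.027 / (35 * 0.0048^0.5))^0.6 = 1.1232 m


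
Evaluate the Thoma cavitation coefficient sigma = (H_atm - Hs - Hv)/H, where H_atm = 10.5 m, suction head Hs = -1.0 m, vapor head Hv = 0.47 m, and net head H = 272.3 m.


sigma = (10.5 - (-1.0) - 0.47) / 272.3 = 0.0405


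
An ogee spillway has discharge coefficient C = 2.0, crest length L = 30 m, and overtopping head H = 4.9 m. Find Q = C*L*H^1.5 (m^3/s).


Q = 2.0 * 30 * 4.9^1.5 = 650.7967 m^3/s


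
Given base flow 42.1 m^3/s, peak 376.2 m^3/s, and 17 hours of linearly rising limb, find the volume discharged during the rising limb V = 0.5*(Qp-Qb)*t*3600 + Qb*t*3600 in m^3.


V = 0.5*(376.2 - 42.1)*17*3600 + 42.1*17*3600 = 1.2800e+07 m^3


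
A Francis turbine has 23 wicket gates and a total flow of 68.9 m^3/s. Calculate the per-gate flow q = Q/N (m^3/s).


q = 68.9 / 23 = 2.9957 m^3/s


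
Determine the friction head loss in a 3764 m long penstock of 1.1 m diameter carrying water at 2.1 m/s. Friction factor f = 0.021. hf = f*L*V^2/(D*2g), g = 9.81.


hf = 0.021 * 3764 * 2.1^2 / (1.1 * 2 * 9.81) = 16.1516 m


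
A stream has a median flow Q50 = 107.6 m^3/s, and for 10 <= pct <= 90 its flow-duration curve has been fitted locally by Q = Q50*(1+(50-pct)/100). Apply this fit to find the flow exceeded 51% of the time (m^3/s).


Q = 107.6 * (1 + (50 - 51)/100) = 106.5240 m^3/s


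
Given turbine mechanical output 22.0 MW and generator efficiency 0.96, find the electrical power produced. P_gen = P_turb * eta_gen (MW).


P_gen = 22.0 * 0.96 = 21.1200 MW


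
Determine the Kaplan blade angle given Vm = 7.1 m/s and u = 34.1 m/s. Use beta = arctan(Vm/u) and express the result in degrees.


beta = arctan(7.1 / 34.1) = 11.7616 degrees


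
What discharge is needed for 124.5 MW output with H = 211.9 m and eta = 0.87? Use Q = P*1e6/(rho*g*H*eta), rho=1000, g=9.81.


Q = 124.5 * 1e6 / (1000 * 9.81 * 211.9 * 0.87) = 68.8415 m^3/s


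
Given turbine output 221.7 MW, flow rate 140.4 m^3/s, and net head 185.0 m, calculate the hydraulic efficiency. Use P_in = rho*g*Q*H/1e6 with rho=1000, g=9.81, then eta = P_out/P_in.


P_in = 1000 * 9.81 * 140.4 * 185.0 / 1e6 = 254.8049 MW
eta = 221.7 / 254.8049 = 0.8701


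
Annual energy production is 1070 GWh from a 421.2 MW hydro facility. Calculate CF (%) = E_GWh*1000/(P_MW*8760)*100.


CF = 1070 * 1000 / (421.2 * 8760) * 100 = 28.9996 %


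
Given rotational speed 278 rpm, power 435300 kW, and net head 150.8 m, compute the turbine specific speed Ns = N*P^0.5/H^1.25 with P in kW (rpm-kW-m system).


Ns = 278 * 435300^0.5 / 150.8^1.25 = 347.0863


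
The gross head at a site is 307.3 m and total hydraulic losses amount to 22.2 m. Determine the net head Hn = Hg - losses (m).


Hn = 307.3 - 22.2 = 285.1000 m


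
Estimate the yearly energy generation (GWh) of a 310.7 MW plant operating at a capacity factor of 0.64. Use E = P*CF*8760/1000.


E = 310.7 * 0.64 * 8760 / 1000 = 1741.9085 GWh


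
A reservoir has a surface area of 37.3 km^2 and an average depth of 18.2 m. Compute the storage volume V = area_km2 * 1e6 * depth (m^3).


V = 37.3 * 1e6 * 18.2 = 6.7886e+08 m^3


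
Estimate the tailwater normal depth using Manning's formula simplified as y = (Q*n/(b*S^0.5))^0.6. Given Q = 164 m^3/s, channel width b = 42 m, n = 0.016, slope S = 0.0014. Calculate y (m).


y = (164 * 0.016 / (42 * 0.0014^0.5))^0.6 = 1.3602 m


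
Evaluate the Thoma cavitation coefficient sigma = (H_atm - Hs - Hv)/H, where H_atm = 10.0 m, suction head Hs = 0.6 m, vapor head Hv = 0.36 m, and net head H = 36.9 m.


sigma = (10.0 - 0.6 - 0.36) / 36.9 = 0.2450


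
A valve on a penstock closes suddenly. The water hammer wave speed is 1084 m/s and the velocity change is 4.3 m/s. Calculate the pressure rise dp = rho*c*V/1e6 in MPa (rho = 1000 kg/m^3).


dp = 1000 * 1084 * 4.3 / 1e6 = 4.6612 MPa


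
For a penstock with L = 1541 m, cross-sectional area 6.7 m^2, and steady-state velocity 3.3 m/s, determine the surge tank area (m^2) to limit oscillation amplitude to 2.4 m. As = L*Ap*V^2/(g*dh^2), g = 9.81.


As = 1541 * 6.7 * 3.3^2 / (9.81 * 2.4^2) = 1989.8202 m^2


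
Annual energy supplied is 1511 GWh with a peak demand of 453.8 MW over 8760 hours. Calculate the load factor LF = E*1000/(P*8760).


LF = 1511 * 1000 / (453.8 * 8760) = 0.3801


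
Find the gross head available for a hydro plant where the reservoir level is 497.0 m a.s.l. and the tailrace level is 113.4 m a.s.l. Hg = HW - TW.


Hg = 497.0 - 113.4 = 383.6000 m


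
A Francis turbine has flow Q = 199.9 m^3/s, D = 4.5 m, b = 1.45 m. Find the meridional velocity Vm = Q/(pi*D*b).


Vm = 199.9 / (pi * 4.5 * 1.45) = 9.7517 m/s


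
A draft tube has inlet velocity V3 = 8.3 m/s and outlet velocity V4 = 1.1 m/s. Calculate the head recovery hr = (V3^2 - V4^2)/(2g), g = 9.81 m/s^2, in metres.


hr = (8.3^2 - 1.1^2) / (2*9.81) = 3.4495 m


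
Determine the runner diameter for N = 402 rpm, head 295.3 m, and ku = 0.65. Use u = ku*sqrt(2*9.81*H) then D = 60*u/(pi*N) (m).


u = 0.65 * sqrt(2*9.81*295.3) = 49.4760 m/s
D = 60 * 49.4760 / (pi * 402) = 2.3506 m


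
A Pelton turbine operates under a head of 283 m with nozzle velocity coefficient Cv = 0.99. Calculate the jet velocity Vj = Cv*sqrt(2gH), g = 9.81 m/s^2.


Vj = 0.99 * sqrt(2*9.81*283) = 73.7697 m/s


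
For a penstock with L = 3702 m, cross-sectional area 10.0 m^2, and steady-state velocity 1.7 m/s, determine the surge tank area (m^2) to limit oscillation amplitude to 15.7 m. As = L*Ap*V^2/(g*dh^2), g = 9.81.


As = 3702 * 10.0 * 1.7^2 / (9.81 * 15.7^2) = 44.2452 m^2


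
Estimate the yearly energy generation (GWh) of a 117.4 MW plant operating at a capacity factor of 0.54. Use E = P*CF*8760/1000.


E = 117.4 * 0.54 * 8760 / 1000 = 555.3490 GWh


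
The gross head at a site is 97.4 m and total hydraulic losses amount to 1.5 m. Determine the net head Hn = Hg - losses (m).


Hn = 97.4 - 1.5 = 95.9000 m


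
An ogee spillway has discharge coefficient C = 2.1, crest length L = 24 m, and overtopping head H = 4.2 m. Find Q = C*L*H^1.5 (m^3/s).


Q = 2.1 * 24 * 4.2^1.5 = 433.8149 m^3/s


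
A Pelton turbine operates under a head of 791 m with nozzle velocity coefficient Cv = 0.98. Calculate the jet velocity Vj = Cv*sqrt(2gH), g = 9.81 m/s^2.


Vj = 0.98 * sqrt(2*9.81*791) = 122.0854 m/s


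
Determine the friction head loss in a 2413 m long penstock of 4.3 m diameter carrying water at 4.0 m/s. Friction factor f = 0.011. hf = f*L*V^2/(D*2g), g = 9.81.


hf = 0.011 * 2413 * 4.0^2 / (4.3 * 2 * 9.81) = 5.0339 m


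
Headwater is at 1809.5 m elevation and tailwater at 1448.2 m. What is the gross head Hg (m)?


Hg = 1809.5 - 1448.2 = 361.3000 m


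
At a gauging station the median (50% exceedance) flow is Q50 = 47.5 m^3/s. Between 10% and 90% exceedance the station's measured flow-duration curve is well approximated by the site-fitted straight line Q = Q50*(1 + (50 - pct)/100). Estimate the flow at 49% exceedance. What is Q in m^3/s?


Q = 47.5 * (1 + (50 - 49)/100) = 47.9750 m^3/s


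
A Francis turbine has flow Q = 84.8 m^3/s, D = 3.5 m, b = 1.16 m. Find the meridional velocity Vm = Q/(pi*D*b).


Vm = 84.8 / (pi * 3.5 * 1.16) = 6.6484 m/s


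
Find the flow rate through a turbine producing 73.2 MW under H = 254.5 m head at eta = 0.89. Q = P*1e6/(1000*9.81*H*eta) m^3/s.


Q = 73.2 * 1e6 / (1000 * 9.81 * 254.5 * 0.89) = 32.9431 m^3/s


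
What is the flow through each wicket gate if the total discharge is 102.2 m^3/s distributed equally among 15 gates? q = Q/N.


q = 102.2 / 15 = 6.8133 m^3/s


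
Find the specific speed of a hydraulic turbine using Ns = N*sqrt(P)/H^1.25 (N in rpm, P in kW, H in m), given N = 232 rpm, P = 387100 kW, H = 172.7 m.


Ns = 232 * 387100^0.5 / 172.7^1.25 = 230.5601


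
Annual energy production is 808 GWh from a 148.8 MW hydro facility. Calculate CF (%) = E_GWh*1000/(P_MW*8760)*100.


CF = 808 * 1000 / (148.8 * 8760) * 100 = 61.9875 %


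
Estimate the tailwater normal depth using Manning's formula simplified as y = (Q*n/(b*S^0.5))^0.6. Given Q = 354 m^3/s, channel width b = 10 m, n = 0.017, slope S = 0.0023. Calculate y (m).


y = (354 * 0.017 / (10 * 0.0023^0.5))^0.6 = 4.5620 m


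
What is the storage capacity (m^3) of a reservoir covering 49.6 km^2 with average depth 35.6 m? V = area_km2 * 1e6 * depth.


V = 49.6 * 1e6 * 35.6 = 1.7658e+09 m^3


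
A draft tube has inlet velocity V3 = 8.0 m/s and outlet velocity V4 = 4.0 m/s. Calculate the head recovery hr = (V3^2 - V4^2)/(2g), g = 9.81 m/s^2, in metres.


hr = (8.0^2 - 4.0^2) / (2*9.81) = 2.4465 m


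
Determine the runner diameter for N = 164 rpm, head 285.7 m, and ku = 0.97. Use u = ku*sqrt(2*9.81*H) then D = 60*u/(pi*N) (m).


u = 0.97 * sqrt(2*9.81*285.7) = 72.6234 m/s
D = 60 * 72.6234 / (pi * 164) = 8.4573 m


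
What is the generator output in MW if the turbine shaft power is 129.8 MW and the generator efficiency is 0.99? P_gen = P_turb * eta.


P_gen = 129.8 * 0.99 = 128.5020 MW


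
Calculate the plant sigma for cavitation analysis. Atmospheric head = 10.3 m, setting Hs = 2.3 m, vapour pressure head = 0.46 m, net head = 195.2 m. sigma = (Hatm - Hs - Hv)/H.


sigma = (10.3 - 2.3 - 0.46) / 195.2 = 0.0386


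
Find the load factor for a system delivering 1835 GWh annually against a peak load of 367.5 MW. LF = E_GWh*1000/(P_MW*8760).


LF = 1835 * 1000 / (367.5 * 8760) = 0.5700


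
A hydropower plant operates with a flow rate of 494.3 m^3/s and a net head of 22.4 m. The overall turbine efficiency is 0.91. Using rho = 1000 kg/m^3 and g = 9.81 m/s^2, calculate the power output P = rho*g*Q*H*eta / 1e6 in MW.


P = 1000 * 9.81 * 494.3 * 22.4 * 0.91 / 1e6 = 98.8437 MW


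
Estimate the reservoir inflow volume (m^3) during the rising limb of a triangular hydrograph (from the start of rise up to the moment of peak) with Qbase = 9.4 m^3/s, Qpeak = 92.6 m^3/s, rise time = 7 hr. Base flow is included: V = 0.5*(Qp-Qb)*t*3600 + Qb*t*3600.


V = 0.5*(92.6 - 9.4)*7*3600 + 9.4*7*3600 = 1.2852e+06 m^3


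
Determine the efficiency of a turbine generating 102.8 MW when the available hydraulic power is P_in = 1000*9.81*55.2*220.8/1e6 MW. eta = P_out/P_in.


P_in = 1000 * 9.81 * 55.2 * 220.8 / 1e6 = 119.5658 MW
eta = 102.8 / 119.5658 = 0.8598


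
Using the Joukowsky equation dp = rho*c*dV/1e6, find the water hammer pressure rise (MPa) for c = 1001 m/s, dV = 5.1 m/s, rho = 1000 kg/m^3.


dp = 1000 * 1001 * 5.1 / 1e6 = 5.1051 MPa


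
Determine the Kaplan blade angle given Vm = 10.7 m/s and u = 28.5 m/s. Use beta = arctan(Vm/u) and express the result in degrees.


beta = arctan(10.7 / 28.5) = 20.5781 degrees


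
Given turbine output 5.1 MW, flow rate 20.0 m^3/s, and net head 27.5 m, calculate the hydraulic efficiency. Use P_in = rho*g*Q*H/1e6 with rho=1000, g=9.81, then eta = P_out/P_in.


P_in = 1000 * 9.81 * 20.0 * 27.5 / 1e6 = 5.3955 MW
eta = 5.1 / 5.3955 = 0.9452


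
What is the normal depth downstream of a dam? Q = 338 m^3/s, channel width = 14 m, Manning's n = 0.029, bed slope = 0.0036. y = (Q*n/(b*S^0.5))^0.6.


y = (338 * 0.029 / (14 * 0.0036^0.5))^0.6 = 4.3674 m


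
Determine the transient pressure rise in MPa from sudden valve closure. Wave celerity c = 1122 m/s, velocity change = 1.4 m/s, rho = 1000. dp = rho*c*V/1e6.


dp = 1000 * 1122 * 1.4 / 1e6 = 1.5708 MPa


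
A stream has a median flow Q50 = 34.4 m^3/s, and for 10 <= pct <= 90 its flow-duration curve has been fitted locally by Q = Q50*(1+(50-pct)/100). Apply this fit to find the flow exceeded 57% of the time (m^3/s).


Q = 34.4 * (1 + (50 - 57)/100) = 31.9920 m^3/s


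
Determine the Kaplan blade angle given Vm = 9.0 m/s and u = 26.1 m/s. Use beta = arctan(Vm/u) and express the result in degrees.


beta = arctan(9.0 / 26.1) = 19.0256 degrees


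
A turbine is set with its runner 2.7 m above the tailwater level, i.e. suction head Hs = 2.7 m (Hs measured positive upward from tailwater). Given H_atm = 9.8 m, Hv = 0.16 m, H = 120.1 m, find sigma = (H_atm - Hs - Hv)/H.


sigma = (9.8 - 2.7 - 0.16) / 120.1 = 0.0578


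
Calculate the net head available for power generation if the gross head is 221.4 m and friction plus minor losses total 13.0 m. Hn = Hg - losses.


Hn = 221.4 - 13.0 = 208.4000 m


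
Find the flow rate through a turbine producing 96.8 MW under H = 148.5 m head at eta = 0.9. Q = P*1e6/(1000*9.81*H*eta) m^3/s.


Q = 96.8 * 1e6 / (1000 * 9.81 * 148.5 * 0.9) = 73.8308 m^3/s


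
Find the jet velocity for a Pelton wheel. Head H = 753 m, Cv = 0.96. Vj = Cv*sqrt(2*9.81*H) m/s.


Vj = 0.96 * sqrt(2*9.81*753) = 116.6859 m/s


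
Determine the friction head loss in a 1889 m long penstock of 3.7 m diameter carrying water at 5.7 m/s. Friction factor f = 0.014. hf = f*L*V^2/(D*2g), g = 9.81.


hf = 0.014 * 1889 * 5.7^2 / (3.7 * 2 * 9.81) = 11.8361 m


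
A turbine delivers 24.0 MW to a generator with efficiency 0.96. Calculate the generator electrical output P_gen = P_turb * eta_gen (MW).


P_gen = 24.0 * 0.96 = 23.0400 MW


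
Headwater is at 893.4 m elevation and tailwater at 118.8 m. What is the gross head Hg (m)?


Hg = 893.4 - 118.8 = 774.6000 m


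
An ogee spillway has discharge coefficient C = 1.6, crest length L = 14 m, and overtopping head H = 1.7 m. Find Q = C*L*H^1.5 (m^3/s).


Q = 1.6 * 14 * 1.7^1.5 = 49.6502 m^3/s


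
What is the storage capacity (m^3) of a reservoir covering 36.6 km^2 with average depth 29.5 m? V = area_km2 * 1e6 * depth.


V = 36.6 * 1e6 * 29.5 = 1.0797e+09 m^3


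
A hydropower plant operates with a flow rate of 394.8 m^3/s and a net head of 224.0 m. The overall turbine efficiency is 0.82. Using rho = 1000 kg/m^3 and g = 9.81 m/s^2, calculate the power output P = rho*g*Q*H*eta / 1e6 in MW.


P = 1000 * 9.81 * 394.8 * 224.0 * 0.82 / 1e6 = 711.3904 MW


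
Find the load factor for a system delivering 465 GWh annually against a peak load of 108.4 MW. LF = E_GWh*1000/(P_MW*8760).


LF = 465 * 1000 / (108.4 * 8760) = 0.4897


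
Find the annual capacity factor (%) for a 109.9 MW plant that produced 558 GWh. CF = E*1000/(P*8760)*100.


CF = 558 * 1000 / (109.9 * 8760) * 100 = 57.9605 %


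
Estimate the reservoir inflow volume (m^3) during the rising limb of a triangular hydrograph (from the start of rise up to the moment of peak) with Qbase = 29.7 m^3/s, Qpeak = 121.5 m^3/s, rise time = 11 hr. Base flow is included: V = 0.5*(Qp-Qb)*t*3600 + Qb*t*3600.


V = 0.5*(121.5 - 29.7)*11*3600 + 29.7*11*3600 = 2.9938e+06 m^3


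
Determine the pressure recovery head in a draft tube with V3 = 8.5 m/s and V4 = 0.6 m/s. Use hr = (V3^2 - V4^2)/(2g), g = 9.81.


hr = (8.5^2 - 0.6^2) / (2*9.81) = 3.6641 m


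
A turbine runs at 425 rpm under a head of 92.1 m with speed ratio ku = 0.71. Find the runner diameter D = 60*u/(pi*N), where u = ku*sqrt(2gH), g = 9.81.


u = 0.71 * sqrt(2*9.81*92.1) = 30.1813 m/s
D = 60 * 30.1813 / (pi * 425) = 1.3563 m


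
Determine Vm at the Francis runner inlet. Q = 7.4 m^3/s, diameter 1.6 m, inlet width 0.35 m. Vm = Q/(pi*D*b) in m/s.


Vm = 7.4 / (pi * 1.6 * 0.35) = 4.2062 m/s


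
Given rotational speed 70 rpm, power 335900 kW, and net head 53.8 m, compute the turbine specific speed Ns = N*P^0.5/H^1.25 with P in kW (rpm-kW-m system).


Ns = 70 * 335900^0.5 / 53.8^1.25 = 278.4359


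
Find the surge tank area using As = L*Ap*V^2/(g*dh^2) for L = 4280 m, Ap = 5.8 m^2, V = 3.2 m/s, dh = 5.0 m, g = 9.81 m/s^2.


As = 4280 * 5.8 * 3.2^2 / (9.81 * 5.0^2) = 1036.4842 m^2


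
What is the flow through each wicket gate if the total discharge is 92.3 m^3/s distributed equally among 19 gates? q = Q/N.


q = 92.3 / 19 = 4.8579 m^3/s


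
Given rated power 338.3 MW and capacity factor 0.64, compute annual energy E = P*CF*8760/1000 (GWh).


E = 338.3 * 0.64 * 8760 / 1000 = 1896.6451 GWh


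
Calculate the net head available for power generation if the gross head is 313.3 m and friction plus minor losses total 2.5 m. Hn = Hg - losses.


Hn = 313.3 - 2.5 = 310.8000 m


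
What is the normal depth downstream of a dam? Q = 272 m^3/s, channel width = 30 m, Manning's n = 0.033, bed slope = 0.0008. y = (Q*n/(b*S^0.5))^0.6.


y = (272 * 0.033 / (30 * 0.0008^0.5))^0.6 = 4.1177 m


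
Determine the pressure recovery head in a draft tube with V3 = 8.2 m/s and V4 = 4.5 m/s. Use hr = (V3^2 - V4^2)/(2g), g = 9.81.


hr = (8.2^2 - 4.5^2) / (2*9.81) = 2.3950 m


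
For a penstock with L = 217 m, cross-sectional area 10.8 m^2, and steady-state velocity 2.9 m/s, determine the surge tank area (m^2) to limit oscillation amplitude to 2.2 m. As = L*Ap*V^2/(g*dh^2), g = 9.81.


As = 217 * 10.8 * 2.9^2 / (9.81 * 2.2^2) = 415.1118 m^2


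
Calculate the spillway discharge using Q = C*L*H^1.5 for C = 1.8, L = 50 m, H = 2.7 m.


Q = 1.8 * 50 * 2.7^1.5 = 399.2897 m^3/s


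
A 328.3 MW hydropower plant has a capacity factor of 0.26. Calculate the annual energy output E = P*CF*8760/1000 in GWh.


E = 328.3 * 0.26 * 8760 / 1000 = 747.7361 GWh


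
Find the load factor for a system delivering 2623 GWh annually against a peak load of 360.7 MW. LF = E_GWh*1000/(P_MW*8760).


LF = 2623 * 1000 / (360.7 * 8760) = 0.8301


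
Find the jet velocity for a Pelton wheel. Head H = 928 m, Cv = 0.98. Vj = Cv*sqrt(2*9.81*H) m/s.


Vj = 0.98 * sqrt(2*9.81*928) = 132.2360 m/s


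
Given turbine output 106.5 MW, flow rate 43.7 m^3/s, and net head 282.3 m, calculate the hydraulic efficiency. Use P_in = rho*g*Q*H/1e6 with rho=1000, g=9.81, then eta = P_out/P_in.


P_in = 1000 * 9.81 * 43.7 * 282.3 / 1e6 = 121.0212 MW
eta = 106.5 / 121.0212 = 0.8800


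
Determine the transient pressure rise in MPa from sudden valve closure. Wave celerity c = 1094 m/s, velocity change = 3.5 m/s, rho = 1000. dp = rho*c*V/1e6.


dp = 1000 * 1094 * 3.5 / 1e6 = 3.8290 MPa


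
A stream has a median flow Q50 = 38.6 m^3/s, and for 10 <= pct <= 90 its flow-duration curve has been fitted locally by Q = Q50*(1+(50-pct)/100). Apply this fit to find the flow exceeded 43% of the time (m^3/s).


Q = 38.6 * (1 + (50 - 43)/100) = 41.3020 m^3/s


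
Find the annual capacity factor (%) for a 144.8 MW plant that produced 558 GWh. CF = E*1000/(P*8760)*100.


CF = 558 * 1000 / (144.8 * 8760) * 100 = 43.9908 %


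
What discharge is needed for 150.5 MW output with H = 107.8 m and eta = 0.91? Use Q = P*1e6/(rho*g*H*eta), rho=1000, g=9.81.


Q = 150.5 * 1e6 / (1000 * 9.81 * 107.8 * 0.91) = 156.3894 m^3/s


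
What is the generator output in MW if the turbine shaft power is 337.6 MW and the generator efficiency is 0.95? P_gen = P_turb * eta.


P_gen = 337.6 * 0.95 = 320.7200 MW


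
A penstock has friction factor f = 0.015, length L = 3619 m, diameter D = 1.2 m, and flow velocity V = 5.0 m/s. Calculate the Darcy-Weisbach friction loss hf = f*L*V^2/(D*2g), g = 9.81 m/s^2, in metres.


hf = 0.015 * 3619 * 5.0^2 / (1.2 * 2 * 9.81) = 57.6421 m


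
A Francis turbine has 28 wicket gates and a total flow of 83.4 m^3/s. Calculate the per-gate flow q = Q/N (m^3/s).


q = 83.4 / 28 = 2.9786 m^3/s


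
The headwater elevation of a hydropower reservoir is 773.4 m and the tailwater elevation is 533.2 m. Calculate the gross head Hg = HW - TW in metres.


Hg = 773.4 - 533.2 = 240.2000 m


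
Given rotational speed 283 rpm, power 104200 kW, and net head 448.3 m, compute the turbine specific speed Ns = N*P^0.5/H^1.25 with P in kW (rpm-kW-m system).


Ns = 283 * 104200^0.5 / 448.3^1.25 = 44.2853


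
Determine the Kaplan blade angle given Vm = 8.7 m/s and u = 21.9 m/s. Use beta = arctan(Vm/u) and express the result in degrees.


beta = arctan(8.7 / 21.9) = 21.6660 degrees


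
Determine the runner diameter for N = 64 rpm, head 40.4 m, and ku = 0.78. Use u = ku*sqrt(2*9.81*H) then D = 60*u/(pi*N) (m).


u = 0.78 * sqrt(2*9.81*40.4) = 21.9601 m/s
D = 60 * 21.9601 / (pi * 64) = 6.5532 m


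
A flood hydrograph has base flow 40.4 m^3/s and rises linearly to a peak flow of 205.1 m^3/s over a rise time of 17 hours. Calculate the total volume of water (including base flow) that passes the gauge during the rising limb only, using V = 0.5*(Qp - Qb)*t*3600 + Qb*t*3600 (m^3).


V = 0.5*(205.1 - 40.4)*17*3600 + 40.4*17*3600 = 7.5123e+06 m^3


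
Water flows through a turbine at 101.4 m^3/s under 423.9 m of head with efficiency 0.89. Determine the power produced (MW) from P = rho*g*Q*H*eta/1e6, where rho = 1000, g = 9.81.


P = 1000 * 9.81 * 101.4 * 423.9 * 0.89 / 1e6 = 375.2843 MW


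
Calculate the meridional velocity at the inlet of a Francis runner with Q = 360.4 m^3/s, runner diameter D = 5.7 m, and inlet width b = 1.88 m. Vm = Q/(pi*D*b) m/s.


Vm = 360.4 / (pi * 5.7 * 1.88) = 10.7054 m/s


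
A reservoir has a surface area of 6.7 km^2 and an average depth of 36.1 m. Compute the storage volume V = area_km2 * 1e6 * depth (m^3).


V = 6.7 * 1e6 * 36.1 = 2.4187e+08 m^3


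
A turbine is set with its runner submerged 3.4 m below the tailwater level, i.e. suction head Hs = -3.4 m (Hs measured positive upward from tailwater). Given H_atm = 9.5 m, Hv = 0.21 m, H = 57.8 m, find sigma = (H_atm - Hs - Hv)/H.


sigma = (9.5 - (-3.4) - 0.21) / 57.8 = 0.2196


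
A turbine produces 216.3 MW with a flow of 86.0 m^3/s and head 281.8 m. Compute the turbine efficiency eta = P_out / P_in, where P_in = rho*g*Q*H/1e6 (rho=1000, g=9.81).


P_in = 1000 * 9.81 * 86.0 * 281.8 / 1e6 = 237.7434 MW
eta = 216.3 / 237.7434 = 0.9098


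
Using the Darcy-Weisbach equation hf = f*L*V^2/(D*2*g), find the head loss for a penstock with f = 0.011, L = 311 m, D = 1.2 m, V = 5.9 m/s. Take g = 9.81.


hf = 0.011 * 311 * 5.9^2 / (1.2 * 2 * 9.81) = 5.0580 m


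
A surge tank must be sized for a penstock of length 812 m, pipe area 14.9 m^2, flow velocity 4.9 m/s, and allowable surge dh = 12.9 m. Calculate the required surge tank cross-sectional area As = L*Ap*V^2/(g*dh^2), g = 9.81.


As = 812 * 14.9 * 4.9^2 / (9.81 * 12.9^2) = 177.9451 m^2


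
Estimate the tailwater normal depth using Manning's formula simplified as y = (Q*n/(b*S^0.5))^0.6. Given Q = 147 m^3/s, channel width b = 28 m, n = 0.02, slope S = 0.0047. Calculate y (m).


y = (147 * 0.02 / (28 * 0.0047^0.5))^0.6 = 1.2915 m


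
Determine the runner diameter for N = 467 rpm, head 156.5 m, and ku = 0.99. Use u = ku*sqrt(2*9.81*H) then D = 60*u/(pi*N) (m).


u = 0.99 * sqrt(2*9.81*156.5) = 54.8582 m/s
D = 60 * 54.8582 / (pi * 467) = 2.2435 m


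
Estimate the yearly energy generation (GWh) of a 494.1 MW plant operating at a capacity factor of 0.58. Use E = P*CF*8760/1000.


E = 494.1 * 0.58 * 8760 / 1000 = 2510.4233 GWh


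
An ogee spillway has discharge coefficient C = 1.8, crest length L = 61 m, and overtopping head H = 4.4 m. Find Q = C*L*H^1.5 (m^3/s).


Q = 1.8 * 61 * 4.4^1.5 = 1013.4011 m^3/s


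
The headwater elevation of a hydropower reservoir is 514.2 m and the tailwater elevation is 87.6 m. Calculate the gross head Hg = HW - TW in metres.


Hg = 514.2 - 87.6 = 426.6000 m


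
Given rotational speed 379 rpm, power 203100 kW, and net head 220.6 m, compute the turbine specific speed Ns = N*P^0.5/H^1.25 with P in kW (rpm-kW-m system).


Ns = 379 * 203100^0.5 / 220.6^1.25 = 200.9034


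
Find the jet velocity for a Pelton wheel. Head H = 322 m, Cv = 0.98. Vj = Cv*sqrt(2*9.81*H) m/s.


Vj = 0.98 * sqrt(2*9.81*322) = 77.8939 m/s


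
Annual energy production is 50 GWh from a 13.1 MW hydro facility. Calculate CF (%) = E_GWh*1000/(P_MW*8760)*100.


CF = 50 * 1000 / (13.1 * 8760) * 100 = 43.5707 %


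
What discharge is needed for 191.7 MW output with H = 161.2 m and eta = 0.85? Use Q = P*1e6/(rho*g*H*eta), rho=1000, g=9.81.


Q = 191.7 * 1e6 / (1000 * 9.81 * 161.2 * 0.85) = 142.6163 m^3/s


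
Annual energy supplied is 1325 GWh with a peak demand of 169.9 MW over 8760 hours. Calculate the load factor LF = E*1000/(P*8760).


LF = 1325 * 1000 / (169.9 * 8760) = 0.8903


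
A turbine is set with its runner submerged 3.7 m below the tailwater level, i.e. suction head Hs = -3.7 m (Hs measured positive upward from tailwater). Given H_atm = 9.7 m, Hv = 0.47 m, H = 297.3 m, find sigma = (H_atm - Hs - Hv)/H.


sigma = (9.7 - (-3.7) - 0.47) / 297.3 = 0.0435


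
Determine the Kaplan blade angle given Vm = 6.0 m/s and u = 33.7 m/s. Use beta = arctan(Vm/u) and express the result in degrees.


beta = arctan(6.0 / 33.7) = 10.0952 degrees


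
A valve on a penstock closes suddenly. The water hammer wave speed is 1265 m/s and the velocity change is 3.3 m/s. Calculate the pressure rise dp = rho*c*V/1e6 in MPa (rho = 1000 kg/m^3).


dp = 1000 * 1265 * 3.3 / 1e6 = 4.1745 MPa


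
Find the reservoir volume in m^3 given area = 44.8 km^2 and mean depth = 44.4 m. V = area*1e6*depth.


V = 44.8 * 1e6 * 44.4 = 1.9891e+09 m^3


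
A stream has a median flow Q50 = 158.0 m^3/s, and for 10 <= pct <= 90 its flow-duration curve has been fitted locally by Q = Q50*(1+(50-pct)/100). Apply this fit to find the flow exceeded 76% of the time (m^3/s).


Q = 158.0 * (1 + (50 - 76)/100) = 116.9200 m^3/s


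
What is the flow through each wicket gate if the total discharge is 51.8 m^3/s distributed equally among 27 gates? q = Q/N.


q = 51.8 / 27 = 1.9185 m^3/s


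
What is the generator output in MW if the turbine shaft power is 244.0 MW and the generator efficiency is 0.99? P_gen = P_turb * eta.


P_gen = 244.0 * 0.99 = 241.5600 MW


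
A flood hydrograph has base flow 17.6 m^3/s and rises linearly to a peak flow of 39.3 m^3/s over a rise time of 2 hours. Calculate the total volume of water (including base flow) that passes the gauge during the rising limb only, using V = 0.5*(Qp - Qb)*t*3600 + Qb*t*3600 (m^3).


V = 0.5*(39.3 - 17.6)*2*3600 + 17.6*2*3600 = 204840.0000 m^3


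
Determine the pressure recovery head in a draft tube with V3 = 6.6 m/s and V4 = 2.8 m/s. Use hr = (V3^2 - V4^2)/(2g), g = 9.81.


hr = (6.6^2 - 2.8^2) / (2*9.81) = 1.8206 m


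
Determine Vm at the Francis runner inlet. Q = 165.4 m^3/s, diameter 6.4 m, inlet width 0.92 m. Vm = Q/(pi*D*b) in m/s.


Vm = 165.4 / (pi * 6.4 * 0.92) = 8.9417 m/s


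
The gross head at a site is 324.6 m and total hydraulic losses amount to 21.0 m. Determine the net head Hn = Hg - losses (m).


Hn = 324.6 - 21.0 = 303.6000 m


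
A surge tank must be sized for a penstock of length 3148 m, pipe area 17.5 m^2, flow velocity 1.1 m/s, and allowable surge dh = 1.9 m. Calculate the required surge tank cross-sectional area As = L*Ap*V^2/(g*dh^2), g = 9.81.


As = 3148 * 17.5 * 1.1^2 / (9.81 * 1.9^2) = 1882.2701 m^2


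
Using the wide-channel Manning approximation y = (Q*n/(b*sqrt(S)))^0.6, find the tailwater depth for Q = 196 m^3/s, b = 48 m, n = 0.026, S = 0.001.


y = (196 * 0.026 / (48 * 0.001^0.5))^0.6 = 2.0682 m


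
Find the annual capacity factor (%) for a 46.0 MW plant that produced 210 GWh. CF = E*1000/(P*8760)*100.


CF = 210 * 1000 / (46.0 * 8760) * 100 = 52.1144 %


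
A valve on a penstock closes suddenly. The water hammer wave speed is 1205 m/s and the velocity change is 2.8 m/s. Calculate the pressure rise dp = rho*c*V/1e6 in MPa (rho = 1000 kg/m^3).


dp = 1000 * 1205 * 2.8 / 1e6 = 3.3740 MPa


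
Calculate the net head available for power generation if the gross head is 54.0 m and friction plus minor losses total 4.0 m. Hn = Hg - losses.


Hn = 54.0 - 4.0 = 50.0000 m


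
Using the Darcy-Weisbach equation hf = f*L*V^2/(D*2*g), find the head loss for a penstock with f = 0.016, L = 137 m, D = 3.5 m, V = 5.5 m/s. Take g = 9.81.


hf = 0.016 * 137 * 5.5^2 / (3.5 * 2 * 9.81) = 0.9656 m


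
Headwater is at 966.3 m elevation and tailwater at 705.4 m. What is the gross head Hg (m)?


Hg = 966.3 - 705.4 = 260.9000 m


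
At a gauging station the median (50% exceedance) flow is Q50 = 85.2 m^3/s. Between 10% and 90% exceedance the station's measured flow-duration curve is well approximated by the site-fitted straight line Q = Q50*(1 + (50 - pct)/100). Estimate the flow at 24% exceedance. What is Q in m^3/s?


Q = 85.2 * (1 + (50 - 24)/100) = 107.3520 m^3/s


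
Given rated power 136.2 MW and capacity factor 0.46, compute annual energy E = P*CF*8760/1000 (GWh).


E = 136.2 * 0.46 * 8760 / 1000 = 548.8315 GWh


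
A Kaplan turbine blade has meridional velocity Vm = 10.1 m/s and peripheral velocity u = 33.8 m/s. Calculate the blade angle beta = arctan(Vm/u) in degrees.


beta = arctan(10.1 / 33.8) = 16.6370 degrees


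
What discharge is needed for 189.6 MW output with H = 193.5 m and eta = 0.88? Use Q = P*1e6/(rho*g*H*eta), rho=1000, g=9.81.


Q = 189.6 * 1e6 / (1000 * 9.81 * 193.5 * 0.88) = 113.5026 m^3/s


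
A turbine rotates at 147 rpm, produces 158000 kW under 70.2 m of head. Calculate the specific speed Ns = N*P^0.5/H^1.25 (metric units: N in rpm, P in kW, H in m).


Ns = 147 * 158000^0.5 / 70.2^1.25 = 287.5574


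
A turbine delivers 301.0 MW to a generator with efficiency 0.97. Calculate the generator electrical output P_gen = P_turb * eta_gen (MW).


P_gen = 301.0 * 0.97 = 291.9700 MW


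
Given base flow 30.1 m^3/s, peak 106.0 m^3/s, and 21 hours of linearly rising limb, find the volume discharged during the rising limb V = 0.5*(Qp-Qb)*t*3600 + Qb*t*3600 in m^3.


V = 0.5*(106.0 - 30.1)*21*3600 + 30.1*21*3600 = 5.1446e+06 m^3


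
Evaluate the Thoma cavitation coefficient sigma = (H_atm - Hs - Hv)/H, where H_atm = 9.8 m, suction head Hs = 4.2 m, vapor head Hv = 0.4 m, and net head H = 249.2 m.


sigma = (9.8 - 4.2 - 0.4) / 249.2 = 0.0209


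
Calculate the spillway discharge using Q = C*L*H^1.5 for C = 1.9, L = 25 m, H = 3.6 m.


Q = 1.9 * 25 * 3.6^1.5 = 324.4497 m^3/s


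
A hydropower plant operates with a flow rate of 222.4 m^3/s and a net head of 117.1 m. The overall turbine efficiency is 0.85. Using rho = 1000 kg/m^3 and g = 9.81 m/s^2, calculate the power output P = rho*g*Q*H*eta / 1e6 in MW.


P = 1000 * 9.81 * 222.4 * 117.1 * 0.85 / 1e6 = 217.1599 MW


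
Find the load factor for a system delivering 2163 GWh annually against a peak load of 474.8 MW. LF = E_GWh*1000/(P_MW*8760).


LF = 2163 * 1000 / (474.8 * 8760) = 0.5200


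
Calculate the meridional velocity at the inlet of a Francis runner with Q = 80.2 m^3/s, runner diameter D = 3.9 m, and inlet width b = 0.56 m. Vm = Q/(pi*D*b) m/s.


Vm = 80.2 / (pi * 3.9 * 0.56) = 11.6889 m/s


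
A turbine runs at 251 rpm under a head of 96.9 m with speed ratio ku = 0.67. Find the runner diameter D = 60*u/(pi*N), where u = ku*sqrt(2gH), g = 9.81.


u = 0.67 * sqrt(2*9.81*96.9) = 29.2137 m/s
D = 60 * 29.2137 / (pi * 251) = 2.2229 m


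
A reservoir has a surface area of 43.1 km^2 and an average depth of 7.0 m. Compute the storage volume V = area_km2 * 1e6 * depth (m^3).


V = 43.1 * 1e6 * 7.0 = 3.0170e+08 m^3


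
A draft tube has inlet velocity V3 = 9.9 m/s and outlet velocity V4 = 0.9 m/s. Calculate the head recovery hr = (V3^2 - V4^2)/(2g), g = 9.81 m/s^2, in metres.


hr = (9.9^2 - 0.9^2) / (2*9.81) = 4.9541 m


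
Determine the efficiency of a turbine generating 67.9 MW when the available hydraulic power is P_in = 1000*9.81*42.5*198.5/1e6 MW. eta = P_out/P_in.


P_in = 1000 * 9.81 * 42.5 * 198.5 / 1e6 = 82.7596 MW
eta = 67.9 / 82.7596 = 0.8204


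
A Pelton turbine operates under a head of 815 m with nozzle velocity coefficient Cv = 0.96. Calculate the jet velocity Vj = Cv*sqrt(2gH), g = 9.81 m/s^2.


Vj = 0.96 * sqrt(2*9.81*815) = 121.3946 m/s


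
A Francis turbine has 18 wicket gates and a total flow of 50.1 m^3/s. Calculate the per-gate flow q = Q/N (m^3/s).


q = 50.1 / 18 = 2.7833 m^3/s


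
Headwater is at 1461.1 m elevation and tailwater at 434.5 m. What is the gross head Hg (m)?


Hg = 1461.1 - 434.5 = 1026.6000 m


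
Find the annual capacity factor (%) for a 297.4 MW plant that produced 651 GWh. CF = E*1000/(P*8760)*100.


CF = 651 * 1000 / (297.4 * 8760) * 100 = 24.9883 %


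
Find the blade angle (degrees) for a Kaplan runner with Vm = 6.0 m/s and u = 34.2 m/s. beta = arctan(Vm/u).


beta = arctan(6.0 / 34.2) = 9.9506 degrees


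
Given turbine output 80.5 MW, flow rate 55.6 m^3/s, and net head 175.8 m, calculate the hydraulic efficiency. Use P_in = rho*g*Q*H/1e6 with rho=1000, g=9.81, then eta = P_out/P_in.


P_in = 1000 * 9.81 * 55.6 * 175.8 / 1e6 = 95.8876 MW
eta = 80.5 / 95.8876 = 0.8395


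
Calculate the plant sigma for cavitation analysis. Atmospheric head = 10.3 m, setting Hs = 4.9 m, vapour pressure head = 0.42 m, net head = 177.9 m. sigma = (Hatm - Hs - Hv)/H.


sigma = (10.3 - 4.9 - 0.42) / 177.9 = 0.0280


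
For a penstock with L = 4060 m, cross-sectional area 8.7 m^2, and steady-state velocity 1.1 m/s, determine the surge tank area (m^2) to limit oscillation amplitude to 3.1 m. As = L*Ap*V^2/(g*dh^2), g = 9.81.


As = 4060 * 8.7 * 1.1^2 / (9.81 * 3.1^2) = 453.3548 m^2


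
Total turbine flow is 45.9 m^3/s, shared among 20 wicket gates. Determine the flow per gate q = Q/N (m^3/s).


q = 45.9 / 20 = 2.2950 m^3/s


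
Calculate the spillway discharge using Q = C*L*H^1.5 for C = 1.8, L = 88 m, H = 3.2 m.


Q = 1.8 * 88 * 3.2^1.5 = 906.7345 m^3/s


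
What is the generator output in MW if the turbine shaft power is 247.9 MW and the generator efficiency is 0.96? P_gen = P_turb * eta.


P_gen = 247.9 * 0.96 = 237.9840 MW


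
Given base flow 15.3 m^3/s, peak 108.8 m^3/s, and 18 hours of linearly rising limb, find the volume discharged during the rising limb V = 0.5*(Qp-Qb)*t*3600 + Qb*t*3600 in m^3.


V = 0.5*(108.8 - 15.3)*18*3600 + 15.3*18*3600 = 4.0208e+06 m^3


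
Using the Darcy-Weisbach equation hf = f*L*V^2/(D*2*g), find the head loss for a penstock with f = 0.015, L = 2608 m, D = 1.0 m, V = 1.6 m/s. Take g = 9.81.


hf = 0.015 * 2608 * 1.6^2 / (1.0 * 2 * 9.81) = 5.1043 m


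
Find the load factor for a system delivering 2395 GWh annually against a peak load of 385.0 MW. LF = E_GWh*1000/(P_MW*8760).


LF = 2395 * 1000 / (385.0 * 8760) = 0.7101


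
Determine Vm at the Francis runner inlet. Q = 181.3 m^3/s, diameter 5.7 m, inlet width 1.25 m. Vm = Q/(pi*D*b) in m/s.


Vm = 181.3 / (pi * 5.7 * 1.25) = 8.0996 m/s


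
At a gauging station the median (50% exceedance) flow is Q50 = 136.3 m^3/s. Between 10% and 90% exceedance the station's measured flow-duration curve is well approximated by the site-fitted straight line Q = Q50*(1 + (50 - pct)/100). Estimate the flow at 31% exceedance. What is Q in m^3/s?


Q = 136.3 * (1 + (50 - 31)/100) = 162.1970 m^3/s
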